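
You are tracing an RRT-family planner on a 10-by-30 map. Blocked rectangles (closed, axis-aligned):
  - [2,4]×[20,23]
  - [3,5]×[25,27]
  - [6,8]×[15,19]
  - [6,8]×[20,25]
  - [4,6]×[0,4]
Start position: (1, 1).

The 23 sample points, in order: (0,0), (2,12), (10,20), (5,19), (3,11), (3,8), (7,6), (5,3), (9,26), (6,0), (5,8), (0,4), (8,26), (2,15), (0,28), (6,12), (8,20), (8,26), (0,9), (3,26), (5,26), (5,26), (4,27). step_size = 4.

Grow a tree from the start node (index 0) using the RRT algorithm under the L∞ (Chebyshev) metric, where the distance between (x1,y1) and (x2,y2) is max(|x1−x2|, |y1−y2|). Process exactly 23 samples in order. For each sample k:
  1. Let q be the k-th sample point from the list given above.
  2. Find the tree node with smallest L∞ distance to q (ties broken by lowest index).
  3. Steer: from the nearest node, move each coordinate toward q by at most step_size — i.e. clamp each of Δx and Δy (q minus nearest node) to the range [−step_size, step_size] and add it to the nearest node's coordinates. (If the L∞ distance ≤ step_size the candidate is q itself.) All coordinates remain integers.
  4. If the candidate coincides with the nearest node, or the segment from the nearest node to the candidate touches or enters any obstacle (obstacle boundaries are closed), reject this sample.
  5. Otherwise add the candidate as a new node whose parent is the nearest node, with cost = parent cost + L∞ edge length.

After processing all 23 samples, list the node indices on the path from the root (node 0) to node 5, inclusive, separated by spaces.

1. q=(0,0) nearest=0 d=1 new=(0,0) → add node 1 parent=0 cost=1
2. q=(2,12) nearest=0 d=11 new=(2,5) → add node 2 parent=0 cost=4
3. q=(10,20) nearest=2 d=15 new=(6,9) → add node 3 parent=2 cost=8
4. q=(5,19) nearest=3 d=10 new=(5,13) → add node 4 parent=3 cost=12
5. q=(3,11) nearest=4 d=2 new=(3,11) → add node 5 parent=4 cost=14
6. q=(3,8) nearest=2 d=3 new=(3,8) → add node 6 parent=2 cost=7
7. q=(7,6) nearest=3 d=3 new=(7,6) → add node 7 parent=3 cost=11
8. q=(5,3) nearest=2 d=3 new=(5,3) → blocked by [4,6]×[0,4], reject
9. q=(9,26) nearest=4 d=13 new=(9,17) → blocked by [6,8]×[15,19], reject
10. q=(6,0) nearest=0 d=5 new=(5,0) → blocked by [4,6]×[0,4], reject
11. q=(5,8) nearest=3 d=1 new=(5,8) → add node 8 parent=3 cost=9
12. q=(0,4) nearest=2 d=2 new=(0,4) → add node 9 parent=2 cost=6
13. q=(8,26) nearest=4 d=13 new=(8,17) → blocked by [6,8]×[15,19], reject
14. q=(2,15) nearest=4 d=3 new=(2,15) → add node 10 parent=4 cost=15
15. q=(0,28) nearest=10 d=13 new=(0,19) → add node 11 parent=10 cost=19
16. q=(6,12) nearest=4 d=1 new=(6,12) → add node 12 parent=4 cost=13
17. q=(8,20) nearest=10 d=6 new=(6,19) → blocked by [6,8]×[15,19], reject
18. q=(8,26) nearest=11 d=8 new=(4,23) → blocked by [2,4]×[20,23], reject
19. q=(0,9) nearest=5 d=3 new=(0,9) → add node 13 parent=5 cost=17
20. q=(3,26) nearest=11 d=7 new=(3,23) → blocked by [2,4]×[20,23], reject
21. q=(5,26) nearest=11 d=7 new=(4,23) → blocked by [2,4]×[20,23], reject
22. q=(5,26) nearest=11 d=7 new=(4,23) → blocked by [2,4]×[20,23], reject
23. q=(4,27) nearest=11 d=8 new=(4,23) → blocked by [2,4]×[20,23], reject

Path: 0 2 3 4 5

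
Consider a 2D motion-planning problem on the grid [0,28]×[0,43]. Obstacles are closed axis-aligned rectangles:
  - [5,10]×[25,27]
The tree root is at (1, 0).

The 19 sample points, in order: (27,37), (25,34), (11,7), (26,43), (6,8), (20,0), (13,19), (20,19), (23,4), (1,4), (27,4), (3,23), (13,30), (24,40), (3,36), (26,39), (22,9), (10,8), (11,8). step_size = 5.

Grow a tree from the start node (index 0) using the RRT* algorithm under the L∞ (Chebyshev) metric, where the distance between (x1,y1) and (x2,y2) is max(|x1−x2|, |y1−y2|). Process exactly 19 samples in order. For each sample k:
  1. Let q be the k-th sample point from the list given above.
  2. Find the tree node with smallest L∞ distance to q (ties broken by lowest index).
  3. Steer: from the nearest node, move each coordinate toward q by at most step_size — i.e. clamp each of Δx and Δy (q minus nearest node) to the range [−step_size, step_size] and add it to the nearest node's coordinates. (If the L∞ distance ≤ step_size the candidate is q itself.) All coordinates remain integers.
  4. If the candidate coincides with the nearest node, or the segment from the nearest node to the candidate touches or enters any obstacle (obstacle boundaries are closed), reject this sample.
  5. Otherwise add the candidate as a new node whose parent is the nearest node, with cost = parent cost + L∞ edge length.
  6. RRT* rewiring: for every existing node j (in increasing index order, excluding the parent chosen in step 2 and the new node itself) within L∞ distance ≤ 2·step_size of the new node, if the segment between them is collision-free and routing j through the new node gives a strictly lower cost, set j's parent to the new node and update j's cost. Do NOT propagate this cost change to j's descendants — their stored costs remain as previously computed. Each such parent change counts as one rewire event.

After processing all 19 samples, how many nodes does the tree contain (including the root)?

1. q=(27,37) nearest=0 d=37 new=(6,5) → add node 1 parent=0 cost=5
2. q=(25,34) nearest=1 d=29 new=(11,10) → add node 2 parent=1 cost=10
3. q=(11,7) nearest=2 d=3 new=(11,7) → add node 3 parent=2 cost=13
4. q=(26,43) nearest=2 d=33 new=(16,15) → add node 4 parent=2 cost=15
5. q=(6,8) nearest=1 d=3 new=(6,8) → add node 5 parent=1 cost=8
6. q=(20,0) nearest=3 d=9 new=(16,2) → add node 6 parent=3 cost=18
7. q=(13,19) nearest=4 d=4 new=(13,19) → add node 7 parent=4 cost=19
8. q=(20,19) nearest=4 d=4 new=(20,19) → add node 8 parent=4 cost=19
9. q=(23,4) nearest=6 d=7 new=(21,4) → add node 9 parent=6 cost=23
10. q=(1,4) nearest=0 d=4 new=(1,4) → add node 10 parent=0 cost=4
11. q=(27,4) nearest=9 d=6 new=(26,4) → add node 11 parent=9 cost=28
12. q=(3,23) nearest=7 d=10 new=(8,23) → add node 12 parent=7 cost=24
13. q=(13,30) nearest=12 d=7 new=(13,28) → blocked by [5,10]×[25,27], reject
14. q=(24,40) nearest=12 d=17 new=(13,28) → blocked by [5,10]×[25,27], reject
15. q=(3,36) nearest=12 d=13 new=(3,28) → blocked by [5,10]×[25,27], reject
16. q=(26,39) nearest=12 d=18 new=(13,28) → blocked by [5,10]×[25,27], reject
17. q=(22,9) nearest=9 d=5 new=(22,9) → add node 13 parent=9 cost=28
18. q=(10,8) nearest=3 d=1 new=(10,8) → add node 14 parent=3 cost=14
19. q=(11,8) nearest=3 d=1 new=(11,8) → add node 15 parent=3 cost=14

Node count: 16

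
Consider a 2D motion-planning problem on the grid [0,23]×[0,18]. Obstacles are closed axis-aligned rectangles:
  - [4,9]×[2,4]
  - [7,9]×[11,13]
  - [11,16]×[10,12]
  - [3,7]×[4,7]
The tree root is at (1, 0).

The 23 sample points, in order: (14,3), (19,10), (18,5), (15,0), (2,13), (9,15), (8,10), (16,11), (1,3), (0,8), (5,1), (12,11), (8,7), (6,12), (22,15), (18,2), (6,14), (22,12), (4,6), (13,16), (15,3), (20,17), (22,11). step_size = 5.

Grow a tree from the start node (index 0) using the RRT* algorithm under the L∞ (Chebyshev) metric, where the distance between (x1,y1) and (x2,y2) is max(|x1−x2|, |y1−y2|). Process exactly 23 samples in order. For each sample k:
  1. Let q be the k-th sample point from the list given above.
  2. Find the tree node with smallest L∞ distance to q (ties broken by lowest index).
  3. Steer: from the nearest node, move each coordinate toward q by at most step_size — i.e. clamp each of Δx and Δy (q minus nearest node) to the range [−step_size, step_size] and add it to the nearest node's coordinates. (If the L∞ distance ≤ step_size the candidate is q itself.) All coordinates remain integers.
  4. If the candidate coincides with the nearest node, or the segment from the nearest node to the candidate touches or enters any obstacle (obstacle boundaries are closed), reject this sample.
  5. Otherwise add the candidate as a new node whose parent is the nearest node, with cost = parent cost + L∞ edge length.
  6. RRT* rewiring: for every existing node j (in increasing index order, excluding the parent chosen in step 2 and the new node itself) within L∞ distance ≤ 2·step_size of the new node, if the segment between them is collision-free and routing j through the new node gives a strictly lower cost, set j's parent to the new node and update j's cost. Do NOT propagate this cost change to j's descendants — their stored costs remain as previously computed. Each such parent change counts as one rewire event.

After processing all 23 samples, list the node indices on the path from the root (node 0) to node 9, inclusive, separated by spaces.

Path: 0 1 7 9

1. q=(14,3) nearest=0 d=13 new=(6,3) → blocked by [4,9]×[2,4], reject
2. q=(19,10) nearest=0 d=18 new=(6,5) → blocked by [4,9]×[2,4], reject
3. q=(18,5) nearest=0 d=17 new=(6,5) → blocked by [4,9]×[2,4], reject
4. q=(15,0) nearest=0 d=14 new=(6,0) → add node 1 parent=0 cost=5
5. q=(2,13) nearest=0 d=13 new=(2,5) → add node 2 parent=0 cost=5
6. q=(9,15) nearest=2 d=10 new=(7,10) → blocked by [3,7]×[4,7], reject
7. q=(8,10) nearest=2 d=6 new=(7,10) → blocked by [3,7]×[4,7], reject
8. q=(16,11) nearest=1 d=11 new=(11,5) → blocked by [4,9]×[2,4], reject
9. q=(1,3) nearest=2 d=2 new=(1,3) → add node 3 parent=2 cost=7
10. q=(0,8) nearest=2 d=3 new=(0,8) → add node 4 parent=2 cost=8
11. q=(5,1) nearest=1 d=1 new=(5,1) → add node 5 parent=1 cost=6
12. q=(12,11) nearest=2 d=10 new=(7,10) → blocked by [3,7]×[4,7], reject
13. q=(8,7) nearest=2 d=6 new=(7,7) → blocked by [3,7]×[4,7], reject
14. q=(6,12) nearest=4 d=6 new=(5,12) → add node 6 parent=4 cost=13
15. q=(22,15) nearest=1 d=16 new=(11,5) → blocked by [4,9]×[2,4], reject
16. q=(18,2) nearest=1 d=12 new=(11,2) → add node 7 parent=1 cost=10
17. q=(6,14) nearest=6 d=2 new=(6,14) → add node 8 parent=6 cost=15
18. q=(22,12) nearest=7 d=11 new=(16,7) → add node 9 parent=7 cost=15
19. q=(4,6) nearest=2 d=2 new=(4,6) → blocked by [3,7]×[4,7], reject
20. q=(13,16) nearest=8 d=7 new=(11,16) → add node 10 parent=8 cost=20
21. q=(15,3) nearest=7 d=4 new=(15,3) → add node 11 parent=7 cost=14
22. q=(20,17) nearest=10 d=9 new=(16,17) → add node 12 parent=10 cost=25
23. q=(22,11) nearest=9 d=6 new=(21,11) → add node 13 parent=9 cost=20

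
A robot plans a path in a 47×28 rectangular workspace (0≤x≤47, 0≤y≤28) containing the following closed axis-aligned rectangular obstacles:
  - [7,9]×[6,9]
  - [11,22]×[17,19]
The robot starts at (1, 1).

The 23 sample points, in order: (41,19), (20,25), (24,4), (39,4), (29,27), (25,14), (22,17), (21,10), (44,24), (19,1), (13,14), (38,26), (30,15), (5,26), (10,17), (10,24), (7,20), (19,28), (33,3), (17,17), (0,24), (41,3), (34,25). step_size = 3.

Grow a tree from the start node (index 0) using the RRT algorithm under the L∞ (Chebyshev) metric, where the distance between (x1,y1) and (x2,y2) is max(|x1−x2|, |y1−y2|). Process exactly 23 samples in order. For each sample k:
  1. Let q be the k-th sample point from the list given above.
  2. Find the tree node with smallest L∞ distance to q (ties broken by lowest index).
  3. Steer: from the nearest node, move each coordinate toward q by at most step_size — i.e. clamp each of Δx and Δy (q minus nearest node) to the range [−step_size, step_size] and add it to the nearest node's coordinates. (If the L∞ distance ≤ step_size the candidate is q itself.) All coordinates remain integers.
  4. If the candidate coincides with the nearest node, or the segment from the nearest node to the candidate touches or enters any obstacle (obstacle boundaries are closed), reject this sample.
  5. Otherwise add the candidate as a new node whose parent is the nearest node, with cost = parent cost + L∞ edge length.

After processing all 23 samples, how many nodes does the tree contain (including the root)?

1. q=(41,19) nearest=0 d=40 new=(4,4) → add node 1 parent=0 cost=3
2. q=(20,25) nearest=1 d=21 new=(7,7) → blocked by [7,9]×[6,9], reject
3. q=(24,4) nearest=1 d=20 new=(7,4) → add node 2 parent=1 cost=6
4. q=(39,4) nearest=2 d=32 new=(10,4) → add node 3 parent=2 cost=9
5. q=(29,27) nearest=2 d=23 new=(10,7) → blocked by [7,9]×[6,9], reject
6. q=(25,14) nearest=3 d=15 new=(13,7) → add node 4 parent=3 cost=12
7. q=(22,17) nearest=4 d=10 new=(16,10) → add node 5 parent=4 cost=15
8. q=(21,10) nearest=5 d=5 new=(19,10) → add node 6 parent=5 cost=18
9. q=(44,24) nearest=6 d=25 new=(22,13) → add node 7 parent=6 cost=21
10. q=(19,1) nearest=4 d=6 new=(16,4) → add node 8 parent=4 cost=15
11. q=(13,14) nearest=5 d=4 new=(13,13) → add node 9 parent=5 cost=18
12. q=(38,26) nearest=7 d=16 new=(25,16) → add node 10 parent=7 cost=24
13. q=(30,15) nearest=10 d=5 new=(28,15) → add node 11 parent=10 cost=27
14. q=(5,26) nearest=9 d=13 new=(10,16) → add node 12 parent=9 cost=21
15. q=(10,17) nearest=12 d=1 new=(10,17) → add node 13 parent=12 cost=22
16. q=(10,24) nearest=13 d=7 new=(10,20) → add node 14 parent=13 cost=25
17. q=(7,20) nearest=13 d=3 new=(7,20) → add node 15 parent=13 cost=25
18. q=(19,28) nearest=14 d=9 new=(13,23) → add node 16 parent=14 cost=28
19. q=(33,3) nearest=7 d=11 new=(25,10) → add node 17 parent=7 cost=24
20. q=(17,17) nearest=9 d=4 new=(16,16) → add node 18 parent=9 cost=21
21. q=(0,24) nearest=15 d=7 new=(4,23) → add node 19 parent=15 cost=28
22. q=(41,3) nearest=11 d=13 new=(31,12) → add node 20 parent=11 cost=30
23. q=(34,25) nearest=10 d=9 new=(28,19) → add node 21 parent=10 cost=27

Node count: 22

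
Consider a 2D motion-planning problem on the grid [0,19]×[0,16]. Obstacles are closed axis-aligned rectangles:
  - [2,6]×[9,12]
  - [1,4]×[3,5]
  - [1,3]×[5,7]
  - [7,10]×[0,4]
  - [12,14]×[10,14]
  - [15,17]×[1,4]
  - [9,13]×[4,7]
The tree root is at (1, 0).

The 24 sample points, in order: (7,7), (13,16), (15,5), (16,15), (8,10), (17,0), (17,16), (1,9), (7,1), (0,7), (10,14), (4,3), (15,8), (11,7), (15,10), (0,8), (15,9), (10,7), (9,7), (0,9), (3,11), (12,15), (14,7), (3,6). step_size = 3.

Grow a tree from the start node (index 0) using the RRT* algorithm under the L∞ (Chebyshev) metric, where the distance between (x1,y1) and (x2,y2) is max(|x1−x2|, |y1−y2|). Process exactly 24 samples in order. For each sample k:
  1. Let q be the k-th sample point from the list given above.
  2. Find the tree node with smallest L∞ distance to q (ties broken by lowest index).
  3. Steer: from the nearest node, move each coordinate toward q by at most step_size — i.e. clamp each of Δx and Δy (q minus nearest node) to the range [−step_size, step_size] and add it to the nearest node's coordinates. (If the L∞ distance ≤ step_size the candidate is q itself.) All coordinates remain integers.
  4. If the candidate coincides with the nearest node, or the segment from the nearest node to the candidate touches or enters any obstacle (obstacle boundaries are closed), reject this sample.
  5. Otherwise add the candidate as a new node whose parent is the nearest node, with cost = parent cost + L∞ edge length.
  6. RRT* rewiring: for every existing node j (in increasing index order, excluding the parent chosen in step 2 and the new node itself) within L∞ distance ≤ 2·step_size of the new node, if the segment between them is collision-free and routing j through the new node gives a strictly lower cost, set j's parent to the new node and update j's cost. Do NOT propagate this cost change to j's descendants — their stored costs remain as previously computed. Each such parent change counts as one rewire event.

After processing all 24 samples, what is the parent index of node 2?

1. q=(7,7) nearest=0 d=7 new=(4,3) → blocked by [1,4]×[3,5], reject
2. q=(13,16) nearest=0 d=16 new=(4,3) → blocked by [1,4]×[3,5], reject
3. q=(15,5) nearest=0 d=14 new=(4,3) → blocked by [1,4]×[3,5], reject
4. q=(16,15) nearest=0 d=15 new=(4,3) → blocked by [1,4]×[3,5], reject
5. q=(8,10) nearest=0 d=10 new=(4,3) → blocked by [1,4]×[3,5], reject
6. q=(17,0) nearest=0 d=16 new=(4,0) → add node 1 parent=0 cost=3
7. q=(17,16) nearest=0 d=16 new=(4,3) → blocked by [1,4]×[3,5], reject
8. q=(1,9) nearest=0 d=9 new=(1,3) → blocked by [1,4]×[3,5], reject
9. q=(7,1) nearest=1 d=3 new=(7,1) → blocked by [7,10]×[0,4], reject
10. q=(0,7) nearest=0 d=7 new=(0,3) → add node 2 parent=0 cost=3
11. q=(10,14) nearest=2 d=11 new=(3,6) → blocked by [1,4]×[3,5], reject
12. q=(4,3) nearest=0 d=3 new=(4,3) → blocked by [1,4]×[3,5], reject
13. q=(15,8) nearest=1 d=11 new=(7,3) → blocked by [7,10]×[0,4], reject
14. q=(11,7) nearest=1 d=7 new=(7,3) → blocked by [7,10]×[0,4], reject
15. q=(15,10) nearest=1 d=11 new=(7,3) → blocked by [7,10]×[0,4], reject
16. q=(0,8) nearest=2 d=5 new=(0,6) → add node 3 parent=2 cost=6
17. q=(15,9) nearest=1 d=11 new=(7,3) → blocked by [7,10]×[0,4], reject
18. q=(10,7) nearest=1 d=7 new=(7,3) → blocked by [7,10]×[0,4], reject
19. q=(9,7) nearest=1 d=7 new=(7,3) → blocked by [7,10]×[0,4], reject
20. q=(0,9) nearest=3 d=3 new=(0,9) → add node 4 parent=3 cost=9
21. q=(3,11) nearest=4 d=3 new=(3,11) → blocked by [2,6]×[9,12], reject
22. q=(12,15) nearest=2 d=12 new=(3,6) → blocked by [1,4]×[3,5], reject
23. q=(14,7) nearest=1 d=10 new=(7,3) → blocked by [7,10]×[0,4], reject
24. q=(3,6) nearest=2 d=3 new=(3,6) → blocked by [1,4]×[3,5], reject

Parent of node 2: 0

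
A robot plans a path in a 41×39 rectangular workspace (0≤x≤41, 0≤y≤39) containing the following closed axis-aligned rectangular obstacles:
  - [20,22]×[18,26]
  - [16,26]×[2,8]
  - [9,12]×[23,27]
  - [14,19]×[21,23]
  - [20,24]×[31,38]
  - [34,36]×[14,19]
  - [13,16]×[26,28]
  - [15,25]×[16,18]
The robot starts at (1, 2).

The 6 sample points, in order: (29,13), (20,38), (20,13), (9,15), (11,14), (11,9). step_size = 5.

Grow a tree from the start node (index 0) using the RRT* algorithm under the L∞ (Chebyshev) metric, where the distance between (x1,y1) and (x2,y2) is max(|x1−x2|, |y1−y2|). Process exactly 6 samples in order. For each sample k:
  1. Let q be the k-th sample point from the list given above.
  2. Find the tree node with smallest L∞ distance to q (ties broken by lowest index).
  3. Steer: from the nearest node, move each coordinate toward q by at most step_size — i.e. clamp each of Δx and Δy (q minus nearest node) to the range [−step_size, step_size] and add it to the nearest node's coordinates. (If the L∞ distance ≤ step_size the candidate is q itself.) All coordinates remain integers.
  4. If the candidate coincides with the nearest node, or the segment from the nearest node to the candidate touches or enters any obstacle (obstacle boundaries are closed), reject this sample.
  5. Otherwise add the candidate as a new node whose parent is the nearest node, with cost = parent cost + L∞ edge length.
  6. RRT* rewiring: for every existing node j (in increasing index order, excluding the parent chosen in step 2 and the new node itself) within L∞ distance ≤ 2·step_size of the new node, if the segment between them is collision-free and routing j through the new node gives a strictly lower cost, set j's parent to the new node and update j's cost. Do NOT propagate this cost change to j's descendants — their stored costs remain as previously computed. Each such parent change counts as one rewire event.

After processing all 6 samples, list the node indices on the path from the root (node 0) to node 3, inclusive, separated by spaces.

1. q=(29,13) nearest=0 d=28 new=(6,7) → add node 1 parent=0 cost=5
2. q=(20,38) nearest=1 d=31 new=(11,12) → add node 2 parent=1 cost=10
3. q=(20,13) nearest=2 d=9 new=(16,13) → add node 3 parent=2 cost=15
4. q=(9,15) nearest=2 d=3 new=(9,15) → add node 4 parent=2 cost=13
5. q=(11,14) nearest=2 d=2 new=(11,14) → add node 5 parent=2 cost=12
6. q=(11,9) nearest=2 d=3 new=(11,9) → add node 6 parent=2 cost=13

Path: 0 1 2 3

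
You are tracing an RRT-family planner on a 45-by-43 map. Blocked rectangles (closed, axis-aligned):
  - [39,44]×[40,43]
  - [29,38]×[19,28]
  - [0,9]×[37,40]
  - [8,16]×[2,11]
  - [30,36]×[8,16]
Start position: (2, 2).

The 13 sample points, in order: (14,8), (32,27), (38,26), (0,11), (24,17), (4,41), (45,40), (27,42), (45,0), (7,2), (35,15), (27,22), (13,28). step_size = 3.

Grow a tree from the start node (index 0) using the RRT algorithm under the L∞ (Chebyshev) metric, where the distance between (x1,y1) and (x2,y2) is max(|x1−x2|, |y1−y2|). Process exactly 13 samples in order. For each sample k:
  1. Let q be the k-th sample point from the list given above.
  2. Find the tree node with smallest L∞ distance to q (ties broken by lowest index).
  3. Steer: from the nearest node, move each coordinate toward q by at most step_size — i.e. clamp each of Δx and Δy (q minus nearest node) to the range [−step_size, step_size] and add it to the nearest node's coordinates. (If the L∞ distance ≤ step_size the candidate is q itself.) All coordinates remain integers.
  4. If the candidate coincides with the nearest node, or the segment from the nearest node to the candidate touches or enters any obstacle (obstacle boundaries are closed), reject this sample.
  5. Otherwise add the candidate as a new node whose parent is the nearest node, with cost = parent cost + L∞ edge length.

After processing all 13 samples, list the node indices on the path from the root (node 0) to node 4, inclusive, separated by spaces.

1. q=(14,8) nearest=0 d=12 new=(5,5) → add node 1 parent=0 cost=3
2. q=(32,27) nearest=1 d=27 new=(8,8) → blocked by [8,16]×[2,11], reject
3. q=(38,26) nearest=1 d=33 new=(8,8) → blocked by [8,16]×[2,11], reject
4. q=(0,11) nearest=1 d=6 new=(2,8) → add node 2 parent=1 cost=6
5. q=(24,17) nearest=1 d=19 new=(8,8) → blocked by [8,16]×[2,11], reject
6. q=(4,41) nearest=2 d=33 new=(4,11) → add node 3 parent=2 cost=9
7. q=(45,40) nearest=1 d=40 new=(8,8) → blocked by [8,16]×[2,11], reject
8. q=(27,42) nearest=3 d=31 new=(7,14) → add node 4 parent=3 cost=12
9. q=(45,0) nearest=4 d=38 new=(10,11) → blocked by [8,16]×[2,11], reject
10. q=(7,2) nearest=1 d=3 new=(7,2) → add node 5 parent=1 cost=6
11. q=(35,15) nearest=4 d=28 new=(10,15) → add node 6 parent=4 cost=15
12. q=(27,22) nearest=6 d=17 new=(13,18) → add node 7 parent=6 cost=18
13. q=(13,28) nearest=7 d=10 new=(13,21) → add node 8 parent=7 cost=21

Path: 0 1 2 3 4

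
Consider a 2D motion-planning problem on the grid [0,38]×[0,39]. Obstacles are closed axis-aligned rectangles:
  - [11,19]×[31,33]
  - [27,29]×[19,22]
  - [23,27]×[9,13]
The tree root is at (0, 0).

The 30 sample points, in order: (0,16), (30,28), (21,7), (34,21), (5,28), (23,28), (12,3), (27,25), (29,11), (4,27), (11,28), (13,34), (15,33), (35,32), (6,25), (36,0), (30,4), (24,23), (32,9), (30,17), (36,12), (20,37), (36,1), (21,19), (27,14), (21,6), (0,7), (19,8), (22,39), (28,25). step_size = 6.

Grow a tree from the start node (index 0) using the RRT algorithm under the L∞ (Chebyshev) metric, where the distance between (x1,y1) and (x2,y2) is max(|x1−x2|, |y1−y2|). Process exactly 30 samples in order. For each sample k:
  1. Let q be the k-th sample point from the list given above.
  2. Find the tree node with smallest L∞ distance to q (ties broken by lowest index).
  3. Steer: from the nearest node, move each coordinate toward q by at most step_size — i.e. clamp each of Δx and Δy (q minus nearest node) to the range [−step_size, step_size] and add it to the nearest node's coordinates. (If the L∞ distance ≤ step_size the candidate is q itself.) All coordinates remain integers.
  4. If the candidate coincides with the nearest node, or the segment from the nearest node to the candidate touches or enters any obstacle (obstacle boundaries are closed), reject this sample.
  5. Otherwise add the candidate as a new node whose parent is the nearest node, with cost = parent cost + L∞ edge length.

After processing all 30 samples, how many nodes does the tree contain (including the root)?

1. q=(0,16) nearest=0 d=16 new=(0,6) → add node 1 parent=0 cost=6
2. q=(30,28) nearest=0 d=30 new=(6,6) → add node 2 parent=0 cost=6
3. q=(21,7) nearest=2 d=15 new=(12,7) → add node 3 parent=2 cost=12
4. q=(34,21) nearest=3 d=22 new=(18,13) → add node 4 parent=3 cost=18
5. q=(5,28) nearest=4 d=15 new=(12,19) → add node 5 parent=4 cost=24
6. q=(23,28) nearest=5 d=11 new=(18,25) → add node 6 parent=5 cost=30
7. q=(12,3) nearest=3 d=4 new=(12,3) → add node 7 parent=3 cost=16
8. q=(27,25) nearest=6 d=9 new=(24,25) → add node 8 parent=6 cost=36
9. q=(29,11) nearest=4 d=11 new=(24,11) → blocked by [23,27]×[9,13], reject
10. q=(4,27) nearest=5 d=8 new=(6,25) → add node 9 parent=5 cost=30
11. q=(11,28) nearest=9 d=5 new=(11,28) → add node 10 parent=9 cost=35
12. q=(13,34) nearest=10 d=6 new=(13,34) → blocked by [11,19]×[31,33], reject
13. q=(15,33) nearest=10 d=5 new=(15,33) → blocked by [11,19]×[31,33], reject
14. q=(35,32) nearest=8 d=11 new=(30,31) → add node 11 parent=8 cost=42
15. q=(6,25) nearest=9 d=0 → coincident, reject
16. q=(36,0) nearest=4 d=18 new=(24,7) → add node 12 parent=4 cost=24
17. q=(30,4) nearest=12 d=6 new=(30,4) → add node 13 parent=12 cost=30
18. q=(24,23) nearest=8 d=2 new=(24,23) → add node 14 parent=8 cost=38
19. q=(32,9) nearest=13 d=5 new=(32,9) → add node 15 parent=13 cost=35
20. q=(30,17) nearest=14 d=6 new=(30,17) → blocked by [27,29]×[19,22], reject
21. q=(36,12) nearest=15 d=4 new=(36,12) → add node 16 parent=15 cost=39
22. q=(20,37) nearest=10 d=9 new=(17,34) → blocked by [11,19]×[31,33], reject
23. q=(36,1) nearest=13 d=6 new=(36,1) → add node 17 parent=13 cost=36
24. q=(21,19) nearest=14 d=4 new=(21,19) → add node 18 parent=14 cost=42
25. q=(27,14) nearest=15 d=5 new=(27,14) → add node 19 parent=15 cost=40
26. q=(21,6) nearest=12 d=3 new=(21,6) → add node 20 parent=12 cost=27
27. q=(0,7) nearest=1 d=1 new=(0,7) → add node 21 parent=1 cost=7
28. q=(19,8) nearest=20 d=2 new=(19,8) → add node 22 parent=20 cost=29
29. q=(22,39) nearest=11 d=8 new=(24,37) → add node 23 parent=11 cost=48
30. q=(28,25) nearest=8 d=4 new=(28,25) → add node 24 parent=8 cost=40

Node count: 25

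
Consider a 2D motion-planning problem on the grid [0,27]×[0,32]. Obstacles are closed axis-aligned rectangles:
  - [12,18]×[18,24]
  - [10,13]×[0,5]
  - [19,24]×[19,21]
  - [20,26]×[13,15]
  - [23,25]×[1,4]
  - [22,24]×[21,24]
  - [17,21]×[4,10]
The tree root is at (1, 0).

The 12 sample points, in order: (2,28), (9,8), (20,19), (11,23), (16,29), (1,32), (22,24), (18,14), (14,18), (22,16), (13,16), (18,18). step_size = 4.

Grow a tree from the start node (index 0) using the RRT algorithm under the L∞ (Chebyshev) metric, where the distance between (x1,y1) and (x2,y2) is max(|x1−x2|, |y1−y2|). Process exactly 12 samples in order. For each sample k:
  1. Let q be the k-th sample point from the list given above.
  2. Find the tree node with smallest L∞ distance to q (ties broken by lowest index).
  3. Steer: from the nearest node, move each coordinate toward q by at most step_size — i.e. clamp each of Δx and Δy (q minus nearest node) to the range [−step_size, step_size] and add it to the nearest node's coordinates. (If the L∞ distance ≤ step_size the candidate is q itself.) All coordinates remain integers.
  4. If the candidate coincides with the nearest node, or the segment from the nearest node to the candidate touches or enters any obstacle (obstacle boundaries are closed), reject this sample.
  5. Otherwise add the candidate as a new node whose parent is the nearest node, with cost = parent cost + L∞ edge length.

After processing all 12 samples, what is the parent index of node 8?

Parent of node 8: 4

1. q=(2,28) nearest=0 d=28 new=(2,4) → add node 1 parent=0 cost=4
2. q=(9,8) nearest=1 d=7 new=(6,8) → add node 2 parent=1 cost=8
3. q=(20,19) nearest=2 d=14 new=(10,12) → add node 3 parent=2 cost=12
4. q=(11,23) nearest=3 d=11 new=(11,16) → add node 4 parent=3 cost=16
5. q=(16,29) nearest=4 d=13 new=(15,20) → blocked by [12,18]×[18,24], reject
6. q=(1,32) nearest=4 d=16 new=(7,20) → add node 5 parent=4 cost=20
7. q=(22,24) nearest=4 d=11 new=(15,20) → blocked by [12,18]×[18,24], reject
8. q=(18,14) nearest=4 d=7 new=(15,14) → add node 6 parent=4 cost=20
9. q=(14,18) nearest=4 d=3 new=(14,18) → blocked by [12,18]×[18,24], reject
10. q=(22,16) nearest=6 d=7 new=(19,16) → add node 7 parent=6 cost=24
11. q=(13,16) nearest=4 d=2 new=(13,16) → add node 8 parent=4 cost=18
12. q=(18,18) nearest=7 d=2 new=(18,18) → blocked by [12,18]×[18,24], reject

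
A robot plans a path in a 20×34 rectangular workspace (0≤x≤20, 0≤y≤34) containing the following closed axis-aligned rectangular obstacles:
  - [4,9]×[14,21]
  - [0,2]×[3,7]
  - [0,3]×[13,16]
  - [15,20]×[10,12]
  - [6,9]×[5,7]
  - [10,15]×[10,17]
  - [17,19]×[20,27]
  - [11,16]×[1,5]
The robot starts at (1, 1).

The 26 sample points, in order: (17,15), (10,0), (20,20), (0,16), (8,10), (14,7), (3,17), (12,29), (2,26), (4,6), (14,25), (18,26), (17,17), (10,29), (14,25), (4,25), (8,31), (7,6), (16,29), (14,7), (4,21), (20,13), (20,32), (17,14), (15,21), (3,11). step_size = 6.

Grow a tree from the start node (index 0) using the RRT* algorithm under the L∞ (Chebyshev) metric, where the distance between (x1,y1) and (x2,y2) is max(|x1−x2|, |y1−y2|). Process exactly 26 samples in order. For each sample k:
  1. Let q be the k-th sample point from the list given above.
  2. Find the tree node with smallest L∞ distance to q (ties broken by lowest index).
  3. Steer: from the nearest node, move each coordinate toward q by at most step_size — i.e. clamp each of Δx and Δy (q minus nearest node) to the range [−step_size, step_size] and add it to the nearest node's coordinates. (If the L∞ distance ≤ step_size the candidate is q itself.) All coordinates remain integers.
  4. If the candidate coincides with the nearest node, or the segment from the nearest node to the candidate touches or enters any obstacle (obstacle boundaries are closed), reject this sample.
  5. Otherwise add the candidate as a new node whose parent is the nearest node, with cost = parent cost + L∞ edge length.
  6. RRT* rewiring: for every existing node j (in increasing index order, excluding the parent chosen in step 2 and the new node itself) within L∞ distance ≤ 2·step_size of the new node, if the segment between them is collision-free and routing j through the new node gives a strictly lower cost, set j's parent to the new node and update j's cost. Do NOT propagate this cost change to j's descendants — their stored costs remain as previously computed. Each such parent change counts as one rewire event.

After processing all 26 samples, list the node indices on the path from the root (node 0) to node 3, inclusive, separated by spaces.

Path: 0 2 3

1. q=(17,15) nearest=0 d=16 new=(7,7) → blocked by [6,9]×[5,7], reject
2. q=(10,0) nearest=0 d=9 new=(7,0) → add node 1 parent=0 cost=6
3. q=(20,20) nearest=0 d=19 new=(7,7) → blocked by [6,9]×[5,7], reject
4. q=(0,16) nearest=0 d=15 new=(0,7) → blocked by [0,2]×[3,7], reject
5. q=(8,10) nearest=0 d=9 new=(7,7) → blocked by [6,9]×[5,7], reject
6. q=(14,7) nearest=1 d=7 new=(13,6) → blocked by [11,16]×[1,5], reject
7. q=(3,17) nearest=0 d=16 new=(3,7) → blocked by [0,2]×[3,7], reject
8. q=(12,29) nearest=0 d=28 new=(7,7) → blocked by [6,9]×[5,7], reject
9. q=(2,26) nearest=0 d=25 new=(2,7) → blocked by [0,2]×[3,7], reject
10. q=(4,6) nearest=0 d=5 new=(4,6) → add node 2 parent=0 cost=5
11. q=(14,25) nearest=2 d=19 new=(10,12) → blocked by [10,15]×[10,17], reject
12. q=(18,26) nearest=2 d=20 new=(10,12) → blocked by [10,15]×[10,17], reject
13. q=(17,17) nearest=2 d=13 new=(10,12) → blocked by [10,15]×[10,17], reject
14. q=(10,29) nearest=2 d=23 new=(10,12) → blocked by [10,15]×[10,17], reject
15. q=(14,25) nearest=2 d=19 new=(10,12) → blocked by [10,15]×[10,17], reject
16. q=(4,25) nearest=2 d=19 new=(4,12) → add node 3 parent=2 cost=11
17. q=(8,31) nearest=3 d=19 new=(8,18) → blocked by [4,9]×[14,21], reject
18. q=(7,6) nearest=2 d=3 new=(7,6) → blocked by [6,9]×[5,7], reject
19. q=(16,29) nearest=3 d=17 new=(10,18) → blocked by [4,9]×[14,21], reject
20. q=(14,7) nearest=1 d=7 new=(13,6) → blocked by [11,16]×[1,5], reject
21. q=(4,21) nearest=3 d=9 new=(4,18) → blocked by [4,9]×[14,21], reject
22. q=(20,13) nearest=1 d=13 new=(13,6) → blocked by [11,16]×[1,5], reject
23. q=(20,32) nearest=3 d=20 new=(10,18) → blocked by [4,9]×[14,21], reject
24. q=(17,14) nearest=2 d=13 new=(10,12) → blocked by [10,15]×[10,17], reject
25. q=(15,21) nearest=3 d=11 new=(10,18) → blocked by [4,9]×[14,21], reject
26. q=(3,11) nearest=3 d=1 new=(3,11) → add node 4 parent=3 cost=12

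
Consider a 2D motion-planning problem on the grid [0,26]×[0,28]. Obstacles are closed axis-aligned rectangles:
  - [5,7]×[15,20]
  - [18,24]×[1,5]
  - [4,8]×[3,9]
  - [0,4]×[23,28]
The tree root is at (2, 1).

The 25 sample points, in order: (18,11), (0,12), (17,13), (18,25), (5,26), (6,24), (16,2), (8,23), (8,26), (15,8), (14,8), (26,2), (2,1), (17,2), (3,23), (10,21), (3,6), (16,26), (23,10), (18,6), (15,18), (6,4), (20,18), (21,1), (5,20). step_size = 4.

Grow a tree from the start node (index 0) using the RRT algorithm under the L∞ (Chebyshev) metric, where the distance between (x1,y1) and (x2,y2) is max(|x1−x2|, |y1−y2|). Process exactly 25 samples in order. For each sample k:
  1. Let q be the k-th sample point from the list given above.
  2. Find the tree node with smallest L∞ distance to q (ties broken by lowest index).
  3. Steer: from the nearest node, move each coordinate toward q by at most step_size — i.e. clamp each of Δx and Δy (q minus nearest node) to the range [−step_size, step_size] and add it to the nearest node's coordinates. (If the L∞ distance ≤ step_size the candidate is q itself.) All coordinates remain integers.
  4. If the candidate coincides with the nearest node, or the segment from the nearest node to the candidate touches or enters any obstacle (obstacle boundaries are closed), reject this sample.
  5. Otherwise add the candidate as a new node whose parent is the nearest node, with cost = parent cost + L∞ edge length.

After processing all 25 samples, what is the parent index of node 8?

Parent of node 8: 6

1. q=(18,11) nearest=0 d=16 new=(6,5) → blocked by [4,8]×[3,9], reject
2. q=(0,12) nearest=0 d=11 new=(0,5) → add node 1 parent=0 cost=4
3. q=(17,13) nearest=0 d=15 new=(6,5) → blocked by [4,8]×[3,9], reject
4. q=(18,25) nearest=1 d=20 new=(4,9) → blocked by [4,8]×[3,9], reject
5. q=(5,26) nearest=1 d=21 new=(4,9) → blocked by [4,8]×[3,9], reject
6. q=(6,24) nearest=1 d=19 new=(4,9) → blocked by [4,8]×[3,9], reject
7. q=(16,2) nearest=0 d=14 new=(6,2) → add node 2 parent=0 cost=4
8. q=(8,23) nearest=1 d=18 new=(4,9) → blocked by [4,8]×[3,9], reject
9. q=(8,26) nearest=1 d=21 new=(4,9) → blocked by [4,8]×[3,9], reject
10. q=(15,8) nearest=2 d=9 new=(10,6) → blocked by [4,8]×[3,9], reject
11. q=(14,8) nearest=2 d=8 new=(10,6) → blocked by [4,8]×[3,9], reject
12. q=(26,2) nearest=2 d=20 new=(10,2) → add node 3 parent=2 cost=8
13. q=(2,1) nearest=0 d=0 → coincident, reject
14. q=(17,2) nearest=3 d=7 new=(14,2) → add node 4 parent=3 cost=12
15. q=(3,23) nearest=1 d=18 new=(3,9) → add node 5 parent=1 cost=8
16. q=(10,21) nearest=5 d=12 new=(7,13) → add node 6 parent=5 cost=12
17. q=(3,6) nearest=1 d=3 new=(3,6) → add node 7 parent=1 cost=7
18. q=(16,26) nearest=6 d=13 new=(11,17) → add node 8 parent=6 cost=16
19. q=(23,10) nearest=4 d=9 new=(18,6) → add node 9 parent=4 cost=16
20. q=(18,6) nearest=9 d=0 → coincident, reject
21. q=(15,18) nearest=8 d=4 new=(15,18) → add node 10 parent=8 cost=20
22. q=(6,4) nearest=2 d=2 new=(6,4) → blocked by [4,8]×[3,9], reject
23. q=(20,18) nearest=10 d=5 new=(19,18) → add node 11 parent=10 cost=24
24. q=(21,1) nearest=9 d=5 new=(21,2) → blocked by [18,24]×[1,5], reject
25. q=(5,20) nearest=8 d=6 new=(7,20) → blocked by [5,7]×[15,20], reject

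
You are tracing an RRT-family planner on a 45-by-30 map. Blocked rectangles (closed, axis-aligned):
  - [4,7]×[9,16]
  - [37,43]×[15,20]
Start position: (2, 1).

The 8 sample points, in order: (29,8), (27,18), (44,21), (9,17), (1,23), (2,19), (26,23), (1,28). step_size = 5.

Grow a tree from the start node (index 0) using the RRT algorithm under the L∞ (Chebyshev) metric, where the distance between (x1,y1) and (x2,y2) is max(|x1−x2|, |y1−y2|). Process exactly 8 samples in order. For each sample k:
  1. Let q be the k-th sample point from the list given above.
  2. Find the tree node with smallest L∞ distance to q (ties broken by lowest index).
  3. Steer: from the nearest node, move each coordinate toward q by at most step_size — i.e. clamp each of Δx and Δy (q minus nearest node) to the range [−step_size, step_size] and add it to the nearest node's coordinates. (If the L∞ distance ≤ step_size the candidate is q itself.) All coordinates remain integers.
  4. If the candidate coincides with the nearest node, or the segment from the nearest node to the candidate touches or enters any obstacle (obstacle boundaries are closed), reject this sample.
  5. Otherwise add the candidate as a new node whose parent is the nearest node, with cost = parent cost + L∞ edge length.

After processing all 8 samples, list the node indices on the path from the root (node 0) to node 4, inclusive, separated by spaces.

1. q=(29,8) nearest=0 d=27 new=(7,6) → add node 1 parent=0 cost=5
2. q=(27,18) nearest=1 d=20 new=(12,11) → add node 2 parent=1 cost=10
3. q=(44,21) nearest=2 d=32 new=(17,16) → add node 3 parent=2 cost=15
4. q=(9,17) nearest=2 d=6 new=(9,16) → add node 4 parent=2 cost=15
5. q=(1,23) nearest=4 d=8 new=(4,21) → add node 5 parent=4 cost=20
6. q=(2,19) nearest=5 d=2 new=(2,19) → add node 6 parent=5 cost=22
7. q=(26,23) nearest=3 d=9 new=(22,21) → add node 7 parent=3 cost=20
8. q=(1,28) nearest=5 d=7 new=(1,26) → add node 8 parent=5 cost=25

Path: 0 1 2 4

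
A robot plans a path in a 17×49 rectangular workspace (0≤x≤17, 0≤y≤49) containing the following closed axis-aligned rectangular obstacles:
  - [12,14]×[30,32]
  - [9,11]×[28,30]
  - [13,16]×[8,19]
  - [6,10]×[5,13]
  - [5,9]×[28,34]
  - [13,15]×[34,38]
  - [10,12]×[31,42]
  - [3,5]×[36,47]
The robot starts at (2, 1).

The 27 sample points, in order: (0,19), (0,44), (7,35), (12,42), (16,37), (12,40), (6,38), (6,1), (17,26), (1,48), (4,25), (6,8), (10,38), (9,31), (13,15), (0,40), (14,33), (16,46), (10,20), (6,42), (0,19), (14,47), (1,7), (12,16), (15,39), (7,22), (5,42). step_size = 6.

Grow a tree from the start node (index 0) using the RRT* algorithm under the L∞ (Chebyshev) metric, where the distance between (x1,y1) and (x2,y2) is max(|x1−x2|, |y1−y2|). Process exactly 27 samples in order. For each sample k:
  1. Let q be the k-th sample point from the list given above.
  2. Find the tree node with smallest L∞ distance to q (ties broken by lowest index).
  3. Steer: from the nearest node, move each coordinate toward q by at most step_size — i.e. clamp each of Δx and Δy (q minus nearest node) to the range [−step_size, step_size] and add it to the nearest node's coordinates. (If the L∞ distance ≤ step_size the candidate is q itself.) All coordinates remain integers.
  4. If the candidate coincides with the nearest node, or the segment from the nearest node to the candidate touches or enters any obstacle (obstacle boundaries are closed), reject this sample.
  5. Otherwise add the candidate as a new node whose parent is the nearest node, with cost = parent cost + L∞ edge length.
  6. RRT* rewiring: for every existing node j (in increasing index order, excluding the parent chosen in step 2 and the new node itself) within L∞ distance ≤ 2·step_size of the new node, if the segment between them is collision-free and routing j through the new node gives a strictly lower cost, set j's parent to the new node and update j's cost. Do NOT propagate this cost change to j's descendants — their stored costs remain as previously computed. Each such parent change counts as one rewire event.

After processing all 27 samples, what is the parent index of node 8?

Parent of node 8: 3

1. q=(0,19) nearest=0 d=18 new=(0,7) → add node 1 parent=0 cost=6
2. q=(0,44) nearest=1 d=37 new=(0,13) → add node 2 parent=1 cost=12
3. q=(7,35) nearest=2 d=22 new=(6,19) → add node 3 parent=2 cost=18
4. q=(12,42) nearest=3 d=23 new=(12,25) → add node 4 parent=3 cost=24
5. q=(16,37) nearest=4 d=12 new=(16,31) → add node 5 parent=4 cost=30
6. q=(12,40) nearest=5 d=9 new=(12,37) → blocked by [13,15]×[34,38], reject
7. q=(6,38) nearest=5 d=10 new=(10,37) → blocked by [13,15]×[34,38], reject
8. q=(6,1) nearest=0 d=4 new=(6,1) → add node 6 parent=0 cost=4
9. q=(17,26) nearest=4 d=5 new=(17,26) → add node 7 parent=4 cost=29
10. q=(1,48) nearest=5 d=17 new=(10,37) → blocked by [13,15]×[34,38], reject
11. q=(4,25) nearest=3 d=6 new=(4,25) → add node 8 parent=3 cost=24
12. q=(6,8) nearest=1 d=6 new=(6,8) → blocked by [6,10]×[5,13], reject
13. q=(10,38) nearest=5 d=7 new=(10,37) → blocked by [13,15]×[34,38], reject
14. q=(9,31) nearest=4 d=6 new=(9,31) → blocked by [9,11]×[28,30], reject
15. q=(13,15) nearest=3 d=7 new=(12,15) → add node 9 parent=3 cost=24
16. q=(0,40) nearest=4 d=15 new=(6,31) → blocked by [9,11]×[28,30], reject
17. q=(14,33) nearest=5 d=2 new=(14,33) → add node 10 parent=5 cost=32
18. q=(16,46) nearest=10 d=13 new=(16,39) → blocked by [13,15]×[34,38], reject
19. q=(10,20) nearest=3 d=4 new=(10,20) → add node 11 parent=3 cost=22
20. q=(6,42) nearest=10 d=9 new=(8,39) → blocked by [13,15]×[34,38], reject
21. q=(0,19) nearest=2 d=6 new=(0,19) → add node 12 parent=2 cost=18
22. q=(14,47) nearest=10 d=14 new=(14,39) → blocked by [13,15]×[34,38], reject
23. q=(1,7) nearest=1 d=1 new=(1,7) → add node 13 parent=1 cost=7
24. q=(12,16) nearest=9 d=1 new=(12,16) → add node 14 parent=9 cost=25
25. q=(15,39) nearest=10 d=6 new=(15,39) → blocked by [13,15]×[34,38], reject
26. q=(7,22) nearest=3 d=3 new=(7,22) → add node 15 parent=3 cost=21
27. q=(5,42) nearest=10 d=9 new=(8,39) → blocked by [13,15]×[34,38], reject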